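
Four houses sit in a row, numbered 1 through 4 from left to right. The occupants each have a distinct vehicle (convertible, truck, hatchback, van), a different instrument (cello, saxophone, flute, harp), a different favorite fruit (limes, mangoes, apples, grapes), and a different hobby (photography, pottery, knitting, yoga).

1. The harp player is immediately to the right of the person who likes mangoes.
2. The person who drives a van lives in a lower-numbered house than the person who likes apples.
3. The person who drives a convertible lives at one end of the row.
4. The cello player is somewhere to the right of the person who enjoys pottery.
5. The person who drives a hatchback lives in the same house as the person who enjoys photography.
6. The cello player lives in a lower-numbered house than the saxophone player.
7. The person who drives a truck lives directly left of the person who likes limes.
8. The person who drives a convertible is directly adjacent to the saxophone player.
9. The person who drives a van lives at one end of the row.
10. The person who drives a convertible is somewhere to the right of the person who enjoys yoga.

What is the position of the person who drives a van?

1

The person who drives a convertible is in house 4 (clue 8).
Clue 8 places the saxophone player in house 3.
The person who drives a van is in house 1 (clue 9).
So house 1 gets flute for instrument.
House 4's instrument must be harp (nothing else left).
The person who likes mangoes is in house 3 (clue 1).
By clue 4, the person who enjoys pottery is in house 1.
So house 2 gets cello for instrument.
House 1's favorite fruit must be grapes (nothing else left).
The only favorite fruit still possible for house 2 is apples.
So house 4 gets limes for favorite fruit.
The only hobby still possible for house 4 is knitting.
Clue 7 places the person who drives a truck in house 3.
That leaves hatchback as the vehicle for house 2.
The person who enjoys photography is in house 2 (clue 5).
So house 3 gets yoga for hobby.
So: house 1 = van/flute/grapes/pottery, house 2 = hatchback/cello/apples/photography, house 3 = truck/saxophone/mangoes/yoga, house 4 = convertible/harp/limes/knitting.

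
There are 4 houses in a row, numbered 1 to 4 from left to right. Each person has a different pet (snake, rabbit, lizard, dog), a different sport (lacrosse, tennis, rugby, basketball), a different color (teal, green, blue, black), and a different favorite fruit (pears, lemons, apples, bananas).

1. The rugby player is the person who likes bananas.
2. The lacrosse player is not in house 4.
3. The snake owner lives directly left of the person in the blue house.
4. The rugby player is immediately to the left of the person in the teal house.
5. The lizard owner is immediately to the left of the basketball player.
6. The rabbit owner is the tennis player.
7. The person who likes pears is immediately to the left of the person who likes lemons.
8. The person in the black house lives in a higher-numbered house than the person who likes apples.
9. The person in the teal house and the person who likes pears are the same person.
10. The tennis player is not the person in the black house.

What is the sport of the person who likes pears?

basketball

So house 1 gets green for color.
House 4's favorite fruit must be lemons (nothing else left).
The person who likes pears is in house 3 (clue 7).
Clue 9 places the person in the teal house in house 3.
From clue 4, the rugby player must be in house 2.
Clue 1: the person who likes bananas is in house 2.
That leaves apples as the favorite fruit for house 1.
The lizard owner is narrowed to house 2 or 3; consider each.
Placing it in house 3 leads to a contradiction, so it's in house 2.
By clue 5, the basketball player is in house 3.
House 4 sport: only tennis fits.
By clue 6, the rabbit owner is in house 4.
The person in the black house is in house 2 (clue 10).
House 1 sport: only lacrosse fits.
The only color still possible for house 4 is blue.
The snake owner is in house 3 (clue 3).
That leaves dog as the pet for house 1.
So: house 1 = dog/lacrosse/green/apples, house 2 = lizard/rugby/black/bananas, house 3 = snake/basketball/teal/pears, house 4 = rabbit/tennis/blue/lemons.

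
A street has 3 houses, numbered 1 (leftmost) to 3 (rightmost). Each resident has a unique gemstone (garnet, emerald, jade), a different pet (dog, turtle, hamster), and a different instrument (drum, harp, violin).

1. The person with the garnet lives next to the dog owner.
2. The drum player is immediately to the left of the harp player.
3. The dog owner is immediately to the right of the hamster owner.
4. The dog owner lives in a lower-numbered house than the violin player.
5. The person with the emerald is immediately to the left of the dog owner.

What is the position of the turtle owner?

Clue 4: the dog owner is in house 2.
From clue 4, the violin player must be in house 3.
By clue 5, the person with the emerald is in house 1.
House 1 pet: only hamster fits.
House 3 pet: only turtle fits.
House 1's instrument must be drum (nothing else left).
So house 2 gets harp for instrument.
By clue 1, the person with the garnet is in house 3.
The only gemstone still possible for house 2 is jade.
So: house 1 = emerald/hamster/drum, house 2 = jade/dog/harp, house 3 = garnet/turtle/violin.

3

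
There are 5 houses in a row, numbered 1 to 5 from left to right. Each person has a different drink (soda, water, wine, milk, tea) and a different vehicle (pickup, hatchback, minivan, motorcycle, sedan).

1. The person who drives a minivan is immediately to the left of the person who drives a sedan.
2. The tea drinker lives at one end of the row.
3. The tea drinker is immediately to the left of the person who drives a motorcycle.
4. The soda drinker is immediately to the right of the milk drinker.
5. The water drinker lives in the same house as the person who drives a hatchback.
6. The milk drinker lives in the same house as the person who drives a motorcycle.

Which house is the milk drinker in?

From clue 3, the tea drinker must be in house 1.
From clue 3, the person who drives a motorcycle must be in house 2.
By clue 6, the milk drinker is in house 2.
Clue 4: the soda drinker is in house 3.
The only vehicle still possible for house 1 is pickup.
House 3's vehicle must be minivan (nothing else left).
From clue 1, the person who drives a sedan must be in house 4.
House 5 vehicle: only hatchback fits.
The water drinker is in house 5 (clue 5).
So house 4 gets wine for drink.
So: house 1 = tea/pickup, house 2 = milk/motorcycle, house 3 = soda/minivan, house 4 = wine/sedan, house 5 = water/hatchback.

2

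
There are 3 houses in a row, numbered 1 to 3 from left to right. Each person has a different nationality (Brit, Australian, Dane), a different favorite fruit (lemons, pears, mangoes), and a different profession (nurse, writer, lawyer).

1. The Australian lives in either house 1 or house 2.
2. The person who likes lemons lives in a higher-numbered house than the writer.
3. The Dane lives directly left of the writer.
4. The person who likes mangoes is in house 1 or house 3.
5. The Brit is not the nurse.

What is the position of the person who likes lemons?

3

Clue 3: the Dane is in house 1.
From clue 3, the writer must be in house 2.
The only nationality still possible for house 3 is Brit.
The person who likes lemons is in house 3 (clue 2).
By clue 5, the nurse is in house 1.
So house 2 gets Australian for nationality.
So house 1 gets mangoes for favorite fruit.
House 2 favorite fruit: only pears fits.
The only profession still possible for house 3 is lawyer.
So: house 1 = Dane/mangoes/nurse, house 2 = Australian/pears/writer, house 3 = Brit/lemons/lawyer.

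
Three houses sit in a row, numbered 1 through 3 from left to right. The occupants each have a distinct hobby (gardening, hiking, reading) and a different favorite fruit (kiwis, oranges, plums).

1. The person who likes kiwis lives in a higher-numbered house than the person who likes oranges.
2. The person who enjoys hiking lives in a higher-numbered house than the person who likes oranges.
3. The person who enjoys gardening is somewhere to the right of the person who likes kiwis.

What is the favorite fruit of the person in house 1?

oranges

From clue 3, the person who enjoys gardening must be in house 3.
By clue 3, the person who likes kiwis is in house 2.
House 1's hobby must be reading (nothing else left).
The only hobby still possible for house 2 is hiking.
So house 1 gets oranges for favorite fruit.
House 3's favorite fruit must be plums (nothing else left).
So: house 1 = reading/oranges, house 2 = hiking/kiwis, house 3 = gardening/plums.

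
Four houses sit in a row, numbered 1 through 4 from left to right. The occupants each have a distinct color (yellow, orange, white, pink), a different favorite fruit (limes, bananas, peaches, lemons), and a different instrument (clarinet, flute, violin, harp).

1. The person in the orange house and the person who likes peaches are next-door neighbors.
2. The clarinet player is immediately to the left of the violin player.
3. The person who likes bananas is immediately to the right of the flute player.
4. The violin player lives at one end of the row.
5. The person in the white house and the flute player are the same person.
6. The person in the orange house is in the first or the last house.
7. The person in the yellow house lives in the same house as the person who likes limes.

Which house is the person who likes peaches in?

The violin player is in house 4 (clue 4).
Clue 2: the clarinet player is in house 3.
The person in the orange house is narrowed to house 1 or 4; consider each.
Placing it in house 4 leads to a contradiction, so it's in house 1.
Clue 1 places the person who likes peaches in house 2.
House 2 color: only white fits.
From clue 3, the flute player must be in house 2.
That leaves lemons as the favorite fruit for house 1.
House 3 favorite fruit: only bananas fits.
That leaves limes as the favorite fruit for house 4.
House 1 instrument: only harp fits.
By clue 7, the person in the yellow house is in house 4.
That leaves pink as the color for house 3.
So: house 1 = orange/lemons/harp, house 2 = white/peaches/flute, house 3 = pink/bananas/clarinet, house 4 = yellow/limes/violin.

2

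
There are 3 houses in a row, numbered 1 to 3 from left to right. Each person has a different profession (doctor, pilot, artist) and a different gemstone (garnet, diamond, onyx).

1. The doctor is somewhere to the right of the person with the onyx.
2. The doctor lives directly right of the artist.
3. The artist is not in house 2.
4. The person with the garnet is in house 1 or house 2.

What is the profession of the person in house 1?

artist

Clue 3 places the artist in house 1.
House 3 gemstone: only diamond fits.
By clue 2, the doctor is in house 2.
House 3 profession: only pilot fits.
By clue 1, the person with the onyx is in house 1.
That leaves garnet as the gemstone for house 2.
So: house 1 = artist/onyx, house 2 = doctor/garnet, house 3 = pilot/diamond.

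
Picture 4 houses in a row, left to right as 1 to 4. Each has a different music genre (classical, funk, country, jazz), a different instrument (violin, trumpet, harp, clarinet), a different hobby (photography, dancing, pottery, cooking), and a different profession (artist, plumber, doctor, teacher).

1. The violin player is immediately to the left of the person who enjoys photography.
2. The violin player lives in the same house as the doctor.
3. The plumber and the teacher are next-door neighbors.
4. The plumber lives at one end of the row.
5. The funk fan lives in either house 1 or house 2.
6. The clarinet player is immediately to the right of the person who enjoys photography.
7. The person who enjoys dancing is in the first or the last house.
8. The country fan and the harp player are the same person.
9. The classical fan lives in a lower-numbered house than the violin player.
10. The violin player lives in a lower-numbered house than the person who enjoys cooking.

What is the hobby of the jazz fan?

cooking

Clue 1 places the violin player in house 2.
Clue 1 places the person who enjoys photography in house 3.
The doctor is in house 2 (clue 2).
The clarinet player is in house 4 (clue 6).
By clue 9, the classical fan is in house 1.
That leaves funk as the music genre for house 2.
House 2's hobby must be pottery (nothing else left).
House 4 hobby: only cooking fits.
That leaves teacher as the profession for house 3.
By clue 3, the plumber is in house 4.
Clue 8: the country fan is in house 3.
Clue 8: the harp player is in house 3.
House 4 music genre: only jazz fits.
So house 1 gets trumpet for instrument.
That leaves dancing as the hobby for house 1.
House 1's profession must be artist (nothing else left).
So: house 1 = classical/trumpet/dancing/artist, house 2 = funk/violin/pottery/doctor, house 3 = country/harp/photography/teacher, house 4 = jazz/clarinet/cooking/plumber.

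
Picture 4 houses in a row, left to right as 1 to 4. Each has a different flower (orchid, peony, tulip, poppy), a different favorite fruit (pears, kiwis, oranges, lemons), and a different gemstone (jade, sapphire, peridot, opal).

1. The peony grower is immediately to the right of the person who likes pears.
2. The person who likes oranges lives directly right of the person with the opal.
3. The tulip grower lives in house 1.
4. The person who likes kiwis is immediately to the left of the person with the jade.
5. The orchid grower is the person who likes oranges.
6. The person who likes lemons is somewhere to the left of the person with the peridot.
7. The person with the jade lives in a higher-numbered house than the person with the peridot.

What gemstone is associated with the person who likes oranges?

jade

By clue 3, the tulip grower is in house 1.
That leaves oranges as the favorite fruit for house 4.
Clue 2 places the person with the opal in house 3.
Clue 5 places the orchid grower in house 4.
That leaves sapphire as the gemstone for house 1.
So house 2 gets peridot for gemstone.
House 4 gemstone: only jade fits.
Clue 4 places the person who likes kiwis in house 3.
By clue 6, the person who likes lemons is in house 1.
The only favorite fruit still possible for house 2 is pears.
The peony grower is in house 3 (clue 1).
That leaves poppy as the flower for house 2.
So: house 1 = tulip/lemons/sapphire, house 2 = poppy/pears/peridot, house 3 = peony/kiwis/opal, house 4 = orchid/oranges/jade.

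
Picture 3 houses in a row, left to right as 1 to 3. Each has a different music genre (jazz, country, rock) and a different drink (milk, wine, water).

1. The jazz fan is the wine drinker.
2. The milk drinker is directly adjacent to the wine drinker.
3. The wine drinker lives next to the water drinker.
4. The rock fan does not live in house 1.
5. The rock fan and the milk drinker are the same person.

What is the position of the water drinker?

1

The rock fan is narrowed to house 2 or 3; consider each.
Placing it in house 2 leads to a contradiction, so it's in house 3.
Clue 5: the milk drinker is in house 3.
Clue 2 places the wine drinker in house 2.
From clue 3, the water drinker must be in house 1.
The jazz fan is in house 2 (clue 1).
The only music genre still possible for house 1 is country.
So: house 1 = country/water, house 2 = jazz/wine, house 3 = rock/milk.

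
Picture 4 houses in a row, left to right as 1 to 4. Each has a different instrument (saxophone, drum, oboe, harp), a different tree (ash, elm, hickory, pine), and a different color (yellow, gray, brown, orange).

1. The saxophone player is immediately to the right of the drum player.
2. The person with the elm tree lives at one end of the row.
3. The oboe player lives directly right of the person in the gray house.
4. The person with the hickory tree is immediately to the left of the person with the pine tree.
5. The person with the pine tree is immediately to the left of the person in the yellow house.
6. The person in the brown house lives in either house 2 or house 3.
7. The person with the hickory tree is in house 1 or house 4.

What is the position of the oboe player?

Clue 7 places the person with the hickory tree in house 1.
Clue 4: the person with the pine tree is in house 2.
Clue 5 places the person in the yellow house in house 3.
That leaves ash as the tree for house 3.
The only tree still possible for house 4 is elm.
That leaves brown as the color for house 2.
The only color still possible for house 4 is orange.
The oboe player is in house 2 (clue 3).
The only color still possible for house 1 is gray.
Clue 1: the saxophone player is in house 4.
By clue 1, the drum player is in house 3.
House 1 instrument: only harp fits.
So: house 1 = harp/hickory/gray, house 2 = oboe/pine/brown, house 3 = drum/ash/yellow, house 4 = saxophone/elm/orange.

2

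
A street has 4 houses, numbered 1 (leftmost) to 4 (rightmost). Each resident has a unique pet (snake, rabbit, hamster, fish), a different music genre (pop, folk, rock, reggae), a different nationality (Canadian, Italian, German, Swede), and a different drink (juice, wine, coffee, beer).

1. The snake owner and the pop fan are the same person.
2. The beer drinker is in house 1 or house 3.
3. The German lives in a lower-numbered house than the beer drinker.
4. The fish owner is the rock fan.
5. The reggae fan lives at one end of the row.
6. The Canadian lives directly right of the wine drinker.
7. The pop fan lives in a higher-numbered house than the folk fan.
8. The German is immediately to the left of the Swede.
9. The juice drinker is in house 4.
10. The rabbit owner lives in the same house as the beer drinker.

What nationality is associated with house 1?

By clue 3, the beer drinker is in house 3.
By clue 9, the juice drinker is in house 4.
From clue 10, the rabbit owner must be in house 3.
The only music genre still possible for house 3 is folk.
So house 4 gets Italian for nationality.
By clue 7, the pop fan is in house 4.
House 1 music genre: only reggae fits.
House 2's music genre must be rock (nothing else left).
The only nationality still possible for house 1 is German.
Clue 1: the snake owner is in house 4.
The fish owner is in house 2 (clue 4).
Clue 8 places the Swede in house 2.
So house 1 gets hamster for pet.
That leaves Canadian as the nationality for house 3.
From clue 6, the wine drinker must be in house 2.
That leaves coffee as the drink for house 1.
So: house 1 = hamster/reggae/German/coffee, house 2 = fish/rock/Swede/wine, house 3 = rabbit/folk/Canadian/beer, house 4 = snake/pop/Italian/juice.

German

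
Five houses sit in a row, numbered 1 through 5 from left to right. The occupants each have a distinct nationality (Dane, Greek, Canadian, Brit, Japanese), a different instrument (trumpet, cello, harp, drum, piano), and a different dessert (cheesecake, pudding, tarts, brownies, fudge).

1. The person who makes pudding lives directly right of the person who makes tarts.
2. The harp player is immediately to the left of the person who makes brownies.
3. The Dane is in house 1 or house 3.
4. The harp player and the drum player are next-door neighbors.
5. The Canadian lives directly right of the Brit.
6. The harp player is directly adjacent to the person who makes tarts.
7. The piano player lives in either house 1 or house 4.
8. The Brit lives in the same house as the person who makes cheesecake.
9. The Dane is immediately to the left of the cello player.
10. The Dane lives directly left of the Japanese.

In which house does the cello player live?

4

The Dane is narrowed to house 1 or 3; consider each.
Placing it in house 1 leads to a contradiction, so it's in house 3.
Clue 9 places the cello player in house 4.
Clue 10: the Japanese is in house 4.
That leaves piano as the instrument for house 1.
By clue 5, the Canadian is in house 2.
By clue 5, the Brit is in house 1.
By clue 8, the person who makes cheesecake is in house 1.
The only nationality still possible for house 5 is Greek.
The only instrument still possible for house 5 is trumpet.
The drum player is narrowed to house 2 or 3; consider each.
Placing it in house 3 leads to a contradiction, so it's in house 2.
From clue 4, the harp player must be in house 3.
Clue 2 places the person who makes brownies in house 4.
From clue 1, the person who makes pudding must be in house 3.
House 2's dessert must be tarts (nothing else left).
House 5 dessert: only fudge fits.
So: house 1 = Brit/piano/cheesecake, house 2 = Canadian/drum/tarts, house 3 = Dane/harp/pudding, house 4 = Japanese/cello/brownies, house 5 = Greek/trumpet/fudge.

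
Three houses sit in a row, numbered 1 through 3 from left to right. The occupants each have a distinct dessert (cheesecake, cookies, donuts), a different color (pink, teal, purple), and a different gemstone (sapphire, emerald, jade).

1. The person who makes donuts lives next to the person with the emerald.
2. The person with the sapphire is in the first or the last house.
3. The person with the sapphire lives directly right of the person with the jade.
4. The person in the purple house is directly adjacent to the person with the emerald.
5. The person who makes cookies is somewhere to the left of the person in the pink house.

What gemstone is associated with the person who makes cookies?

emerald

The person with the sapphire is in house 3 (clue 3).
From clue 3, the person with the jade must be in house 2.
House 1's gemstone must be emerald (nothing else left).
From clue 1, the person who makes donuts must be in house 2.
Clue 4: the person in the purple house is in house 2.
That leaves cheesecake as the dessert for house 3.
So house 1 gets teal for color.
The only color still possible for house 3 is pink.
That leaves cookies as the dessert for house 1.
So: house 1 = cookies/teal/emerald, house 2 = donuts/purple/jade, house 3 = cheesecake/pink/sapphire.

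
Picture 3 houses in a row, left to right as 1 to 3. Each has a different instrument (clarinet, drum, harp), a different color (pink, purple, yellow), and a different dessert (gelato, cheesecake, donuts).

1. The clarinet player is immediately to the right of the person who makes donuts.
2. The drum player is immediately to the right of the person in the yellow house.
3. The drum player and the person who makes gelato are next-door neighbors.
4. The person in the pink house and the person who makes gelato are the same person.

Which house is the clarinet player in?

3

So house 1 gets harp for instrument.
The clarinet player is narrowed to house 2 or 3; consider each.
Placing it in house 2 leads to a contradiction, so it's in house 3.
From clue 1, the person who makes donuts must be in house 2.
The only instrument still possible for house 2 is drum.
The person in the yellow house is in house 1 (clue 2).
That leaves purple as the color for house 2.
House 3 color: only pink fits.
From clue 4, the person who makes gelato must be in house 3.
House 1 dessert: only cheesecake fits.
So: house 1 = harp/yellow/cheesecake, house 2 = drum/purple/donuts, house 3 = clarinet/pink/gelato.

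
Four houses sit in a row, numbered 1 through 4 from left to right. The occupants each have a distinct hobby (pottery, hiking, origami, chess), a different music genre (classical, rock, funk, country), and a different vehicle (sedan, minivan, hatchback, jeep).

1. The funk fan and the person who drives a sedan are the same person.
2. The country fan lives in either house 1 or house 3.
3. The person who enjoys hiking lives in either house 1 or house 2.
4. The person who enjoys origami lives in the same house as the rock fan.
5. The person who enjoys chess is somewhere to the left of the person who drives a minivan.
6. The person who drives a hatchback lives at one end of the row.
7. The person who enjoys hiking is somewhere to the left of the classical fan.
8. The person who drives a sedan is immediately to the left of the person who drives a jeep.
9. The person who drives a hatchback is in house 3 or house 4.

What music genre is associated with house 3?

country

From clue 9, the person who drives a hatchback must be in house 4.
That leaves sedan as the vehicle for house 1.
From clue 1, the funk fan must be in house 1.
Clue 8: the person who drives a jeep is in house 2.
That leaves country as the music genre for house 3.
The only vehicle still possible for house 3 is minivan.
The only hobby still possible for house 3 is pottery.
House 4's hobby must be origami (nothing else left).
Clue 4: the rock fan is in house 4.
So house 2 gets classical for music genre.
Clue 7 places the person who enjoys hiking in house 1.
House 2's hobby must be chess (nothing else left).
So: house 1 = hiking/funk/sedan, house 2 = chess/classical/jeep, house 3 = pottery/country/minivan, house 4 = origami/rock/hatchback.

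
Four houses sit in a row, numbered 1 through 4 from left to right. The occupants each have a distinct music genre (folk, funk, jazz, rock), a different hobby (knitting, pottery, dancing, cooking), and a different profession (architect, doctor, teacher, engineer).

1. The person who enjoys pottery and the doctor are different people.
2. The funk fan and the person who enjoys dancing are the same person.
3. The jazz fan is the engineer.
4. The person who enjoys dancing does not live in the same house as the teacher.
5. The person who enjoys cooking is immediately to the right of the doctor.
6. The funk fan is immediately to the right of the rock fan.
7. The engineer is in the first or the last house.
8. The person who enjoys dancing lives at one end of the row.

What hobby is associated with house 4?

dancing

By clue 2, the funk fan is in house 4.
Clue 2 places the person who enjoys dancing in house 4.
Clue 6 places the rock fan in house 3.
House 1 music genre: only jazz fits.
That leaves folk as the music genre for house 2.
The engineer is in house 1 (clue 3).
That leaves architect as the profession for house 4.
The person who enjoys cooking is in house 3 (clue 5).
The only hobby still possible for house 2 is knitting.
House 2 profession: only doctor fits.
House 3 profession: only teacher fits.
House 1's hobby must be pottery (nothing else left).
So: house 1 = jazz/pottery/engineer, house 2 = folk/knitting/doctor, house 3 = rock/cooking/teacher, house 4 = funk/dancing/architect.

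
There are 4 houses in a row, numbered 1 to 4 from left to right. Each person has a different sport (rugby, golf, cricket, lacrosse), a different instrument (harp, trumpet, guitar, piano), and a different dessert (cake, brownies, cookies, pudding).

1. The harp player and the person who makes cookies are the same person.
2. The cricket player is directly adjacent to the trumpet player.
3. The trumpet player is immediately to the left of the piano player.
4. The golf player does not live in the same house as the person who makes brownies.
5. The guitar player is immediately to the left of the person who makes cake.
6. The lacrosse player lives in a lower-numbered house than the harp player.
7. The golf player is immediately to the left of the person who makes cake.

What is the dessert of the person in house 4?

cookies

The golf player is narrowed to house 1 or 2 or 3; consider each.
Placing it in house 2 and house 3 leads to a contradiction, so it's in house 1.
From clue 7, the person who makes cake must be in house 2.
House 1's dessert must be pudding (nothing else left).
Clue 5 places the guitar player in house 1.
The only instrument still possible for house 2 is trumpet.
Clue 2 places the cricket player in house 3.
By clue 3, the piano player is in house 3.
So house 2 gets lacrosse for sport.
That leaves rugby as the sport for house 4.
That leaves harp as the instrument for house 4.
From clue 1, the person who makes cookies must be in house 4.
So house 3 gets brownies for dessert.
So: house 1 = golf/guitar/pudding, house 2 = lacrosse/trumpet/cake, house 3 = cricket/piano/brownies, house 4 = rugby/harp/cookies.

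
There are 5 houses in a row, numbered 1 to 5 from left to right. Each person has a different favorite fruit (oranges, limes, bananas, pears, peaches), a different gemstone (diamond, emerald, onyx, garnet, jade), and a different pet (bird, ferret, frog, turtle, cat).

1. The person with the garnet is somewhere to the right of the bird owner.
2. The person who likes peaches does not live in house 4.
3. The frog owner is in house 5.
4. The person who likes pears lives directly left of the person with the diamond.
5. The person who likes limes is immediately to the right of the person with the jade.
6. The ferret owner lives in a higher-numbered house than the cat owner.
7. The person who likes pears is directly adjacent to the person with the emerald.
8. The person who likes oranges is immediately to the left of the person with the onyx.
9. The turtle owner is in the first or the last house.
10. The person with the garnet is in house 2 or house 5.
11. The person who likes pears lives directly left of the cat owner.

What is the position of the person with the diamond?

By clue 3, the frog owner is in house 5.
House 1 pet: only turtle fits.
The person with the garnet is in house 5 (clue 1).
The person who likes pears is narrowed to house 1 or 2; consider each.
Placing it in house 1 leads to a contradiction, so it's in house 2.
By clue 4, the person with the diamond is in house 3.
Clue 11: the cat owner is in house 3.
House 1's gemstone must be emerald (nothing else left).
House 2's pet must be bird (nothing else left).
So house 4 gets ferret for pet.
That leaves bananas as the favorite fruit for house 4.
The person who likes limes is narrowed to house 3 or 5; consider each.
Placing it in house 3 leads to a contradiction, so it's in house 5.
From clue 5, the person with the jade must be in house 4.
That leaves onyx as the gemstone for house 2.
Clue 8 places the person who likes oranges in house 1.
That leaves peaches as the favorite fruit for house 3.
So: house 1 = oranges/emerald/turtle, house 2 = pears/onyx/bird, house 3 = peaches/diamond/cat, house 4 = bananas/jade/ferret, house 5 = limes/garnet/frog.

3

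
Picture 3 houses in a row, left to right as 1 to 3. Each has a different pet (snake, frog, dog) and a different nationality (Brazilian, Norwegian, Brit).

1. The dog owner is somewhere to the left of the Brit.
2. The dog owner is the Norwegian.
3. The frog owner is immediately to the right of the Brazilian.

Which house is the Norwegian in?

1

The only nationality still possible for house 3 is Brit.
The dog owner is narrowed to house 1 or 2; consider each.
Placing it in house 2 leads to a contradiction, so it's in house 1.
Clue 2 places the Norwegian in house 1.
That leaves Brazilian as the nationality for house 2.
The frog owner is in house 3 (clue 3).
The only pet still possible for house 2 is snake.
So: house 1 = dog/Norwegian, house 2 = snake/Brazilian, house 3 = frog/Brit.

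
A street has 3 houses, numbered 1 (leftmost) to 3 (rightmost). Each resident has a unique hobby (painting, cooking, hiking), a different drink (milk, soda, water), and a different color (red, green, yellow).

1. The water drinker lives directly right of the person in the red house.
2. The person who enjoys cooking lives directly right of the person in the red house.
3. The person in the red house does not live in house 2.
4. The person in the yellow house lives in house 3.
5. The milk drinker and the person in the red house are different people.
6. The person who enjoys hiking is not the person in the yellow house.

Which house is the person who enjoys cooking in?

2

Clue 3: the person in the red house is in house 1.
From clue 4, the person in the yellow house must be in house 3.
So house 1 gets soda for drink.
House 2's color must be green (nothing else left).
Clue 1 places the water drinker in house 2.
Clue 2: the person who enjoys cooking is in house 2.
So house 1 gets hiking for hobby.
House 3 hobby: only painting fits.
House 3's drink must be milk (nothing else left).
So: house 1 = hiking/soda/red, house 2 = cooking/water/green, house 3 = painting/milk/yellow.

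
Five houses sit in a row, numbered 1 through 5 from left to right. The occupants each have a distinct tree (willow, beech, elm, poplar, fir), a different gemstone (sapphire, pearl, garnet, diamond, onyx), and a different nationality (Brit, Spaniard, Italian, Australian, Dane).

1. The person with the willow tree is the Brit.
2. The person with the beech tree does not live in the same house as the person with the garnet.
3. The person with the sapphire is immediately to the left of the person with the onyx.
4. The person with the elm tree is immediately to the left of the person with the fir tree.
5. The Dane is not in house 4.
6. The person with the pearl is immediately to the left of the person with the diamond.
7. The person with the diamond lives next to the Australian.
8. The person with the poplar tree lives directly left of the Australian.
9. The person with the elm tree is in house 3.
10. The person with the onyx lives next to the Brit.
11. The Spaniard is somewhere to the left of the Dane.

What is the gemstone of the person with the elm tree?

sapphire

By clue 9, the person with the elm tree is in house 3.
Clue 4 places the person with the fir tree in house 4.
So house 5 gets garnet for gemstone.
House 5 tree: only willow fits.
Clue 1 places the Brit in house 5.
The person with the onyx is in house 4 (clue 10).
By clue 3, the person with the sapphire is in house 3.
The only gemstone still possible for house 1 is pearl.
House 2's gemstone must be diamond (nothing else left).
The only nationality still possible for house 4 is Italian.
The Australian is in house 3 (clue 7).
The person with the poplar tree is in house 2 (clue 8).
So house 1 gets beech for tree.
House 1's nationality must be Spaniard (nothing else left).
So house 2 gets Dane for nationality.
So: house 1 = beech/pearl/Spaniard, house 2 = poplar/diamond/Dane, house 3 = elm/sapphire/Australian, house 4 = fir/onyx/Italian, house 5 = willow/garnet/Brit.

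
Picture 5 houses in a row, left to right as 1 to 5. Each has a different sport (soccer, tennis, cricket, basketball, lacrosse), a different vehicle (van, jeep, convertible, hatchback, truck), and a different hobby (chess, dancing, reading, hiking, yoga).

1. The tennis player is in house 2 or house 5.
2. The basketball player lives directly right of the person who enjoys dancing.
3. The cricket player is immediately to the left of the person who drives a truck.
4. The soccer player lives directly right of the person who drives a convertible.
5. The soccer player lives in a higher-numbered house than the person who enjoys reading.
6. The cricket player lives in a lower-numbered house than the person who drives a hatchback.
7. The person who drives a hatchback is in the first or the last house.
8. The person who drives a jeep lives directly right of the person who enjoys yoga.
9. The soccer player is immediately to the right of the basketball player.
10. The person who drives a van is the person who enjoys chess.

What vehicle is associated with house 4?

Clue 7 places the person who drives a hatchback in house 5.
That leaves van as the vehicle for house 1.
House 5 hobby: only hiking fits.
Clue 10: the person who enjoys chess is in house 1.
That leaves reading as the hobby for house 4.
Clue 5: the soccer player is in house 5.
Clue 9 places the basketball player in house 4.
House 2 sport: only tennis fits.
The person who enjoys dancing is in house 3 (clue 2).
From clue 4, the person who drives a convertible must be in house 4.
House 2's vehicle must be truck (nothing else left).
That leaves jeep as the vehicle for house 3.
That leaves yoga as the hobby for house 2.
Clue 3 places the cricket player in house 1.
House 3's sport must be lacrosse (nothing else left).
So: house 1 = cricket/van/chess, house 2 = tennis/truck/yoga, house 3 = lacrosse/jeep/dancing, house 4 = basketball/convertible/reading, house 5 = soccer/hatchback/hiking.

convertible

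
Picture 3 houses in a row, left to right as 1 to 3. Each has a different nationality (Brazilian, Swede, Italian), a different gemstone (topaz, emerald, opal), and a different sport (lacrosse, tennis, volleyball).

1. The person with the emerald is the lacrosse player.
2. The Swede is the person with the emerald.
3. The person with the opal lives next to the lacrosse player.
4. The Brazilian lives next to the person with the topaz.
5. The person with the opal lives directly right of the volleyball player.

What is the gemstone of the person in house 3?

The person with the opal is narrowed to house 2 or 3; consider each.
Placing it in house 3 leads to a contradiction, so it's in house 2.
Clue 5: the volleyball player is in house 1.
That leaves tennis as the sport for house 2.
House 3's sport must be lacrosse (nothing else left).
By clue 1, the person with the emerald is in house 3.
The Swede is in house 3 (clue 2).
From clue 4, the Brazilian must be in house 2.
House 1's nationality must be Italian (nothing else left).
House 1's gemstone must be topaz (nothing else left).
So: house 1 = Italian/topaz/volleyball, house 2 = Brazilian/opal/tennis, house 3 = Swede/emerald/lacrosse.

emerald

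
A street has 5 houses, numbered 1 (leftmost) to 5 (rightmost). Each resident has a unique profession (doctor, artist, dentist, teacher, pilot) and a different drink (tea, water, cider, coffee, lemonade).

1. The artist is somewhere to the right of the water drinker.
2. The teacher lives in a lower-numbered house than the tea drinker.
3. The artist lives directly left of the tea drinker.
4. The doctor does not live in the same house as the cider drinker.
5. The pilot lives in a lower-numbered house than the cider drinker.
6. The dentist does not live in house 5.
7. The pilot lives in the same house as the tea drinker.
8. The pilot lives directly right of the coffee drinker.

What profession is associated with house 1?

House 5's profession must be doctor (nothing else left).
Clue 5 places the pilot in house 3.
The cider drinker is in house 4 (clue 5).
From clue 7, the tea drinker must be in house 3.
The coffee drinker is in house 2 (clue 8).
So house 4 gets dentist for profession.
House 5 drink: only lemonade fits.
House 1's profession must be teacher (nothing else left).
House 2 profession: only artist fits.
House 1 drink: only water fits.
So: house 1 = teacher/water, house 2 = artist/coffee, house 3 = pilot/tea, house 4 = dentist/cider, house 5 = doctor/lemonade.

teacher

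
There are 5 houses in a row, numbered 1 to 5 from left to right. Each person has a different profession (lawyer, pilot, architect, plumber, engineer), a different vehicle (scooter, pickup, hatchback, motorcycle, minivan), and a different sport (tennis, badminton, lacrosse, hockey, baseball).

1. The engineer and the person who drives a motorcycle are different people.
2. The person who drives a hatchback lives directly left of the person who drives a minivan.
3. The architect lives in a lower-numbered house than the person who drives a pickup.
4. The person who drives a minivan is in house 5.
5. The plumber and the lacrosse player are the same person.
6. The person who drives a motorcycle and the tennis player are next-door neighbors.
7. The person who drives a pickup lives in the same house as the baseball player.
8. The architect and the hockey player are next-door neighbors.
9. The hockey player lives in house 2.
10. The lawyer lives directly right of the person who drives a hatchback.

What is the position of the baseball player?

By clue 4, the person who drives a minivan is in house 5.
Clue 9 places the hockey player in house 2.
The person who drives a hatchback is in house 4 (clue 2).
Clue 10: the lawyer is in house 5.
The only vehicle still possible for house 1 is scooter.
That leaves motorcycle as the vehicle for house 2.
The only vehicle still possible for house 3 is pickup.
The architect is in house 1 (clue 3).
By clue 7, the baseball player is in house 3.
That leaves pilot as the profession for house 2.
House 5 sport: only badminton fits.
The plumber is in house 4 (clue 5).
By clue 5, the lacrosse player is in house 4.
House 3 profession: only engineer fits.
House 1's sport must be tennis (nothing else left).
So: house 1 = architect/scooter/tennis, house 2 = pilot/motorcycle/hockey, house 3 = engineer/pickup/baseball, house 4 = plumber/hatchback/lacrosse, house 5 = lawyer/minivan/badminton.

3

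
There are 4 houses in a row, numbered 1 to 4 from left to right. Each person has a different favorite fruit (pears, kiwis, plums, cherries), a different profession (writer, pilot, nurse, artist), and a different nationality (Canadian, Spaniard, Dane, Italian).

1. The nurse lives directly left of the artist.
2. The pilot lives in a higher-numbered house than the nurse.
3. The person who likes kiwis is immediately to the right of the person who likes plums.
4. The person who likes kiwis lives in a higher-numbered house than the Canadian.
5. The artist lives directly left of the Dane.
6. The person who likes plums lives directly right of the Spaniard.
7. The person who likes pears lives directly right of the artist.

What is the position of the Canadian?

2

House 1's favorite fruit must be cherries (nothing else left).
So house 2 gets plums for favorite fruit.
Clue 3: the person who likes kiwis is in house 3.
The Spaniard is in house 1 (clue 6).
House 4's favorite fruit must be pears (nothing else left).
By clue 7, the artist is in house 3.
So house 2 gets Canadian for nationality.
The nurse is in house 2 (clue 1).
From clue 2, the pilot must be in house 4.
From clue 5, the Dane must be in house 4.
House 1's profession must be writer (nothing else left).
So house 3 gets Italian for nationality.
So: house 1 = cherries/writer/Spaniard, house 2 = plums/nurse/Canadian, house 3 = kiwis/artist/Italian, house 4 = pears/pilot/Dane.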